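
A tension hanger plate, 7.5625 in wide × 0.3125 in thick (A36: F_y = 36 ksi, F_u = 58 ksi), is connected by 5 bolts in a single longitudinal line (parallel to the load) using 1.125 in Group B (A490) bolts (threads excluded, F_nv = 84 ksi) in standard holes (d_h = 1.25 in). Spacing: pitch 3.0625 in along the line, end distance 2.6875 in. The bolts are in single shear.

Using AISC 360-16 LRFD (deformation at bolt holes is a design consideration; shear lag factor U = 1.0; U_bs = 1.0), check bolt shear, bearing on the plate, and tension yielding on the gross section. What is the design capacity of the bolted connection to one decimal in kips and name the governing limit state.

Bolt shear: A_b = π(1.125)²/4 = 0.99402 in². φR_n = 0.75 × 84 × 0.99402 × 5 × 1 = 313.1 kips.
Bearing (0.3125 in plate, F_u = 58 ksi): end bolts L_c = 2.6875 − 1.25/2 = 2.0625, R_n = min(1.2×2.0625×0.3125×58, 2.4×1.125×0.3125×58) = 44.859 kips/bolt; interior L_c = 3.0625 − 1.25 = 1.8125, R_n = 39.422 kips/bolt. φR_n = 0.75 × (1×44.859 + 4×39.422) = 151.9 kips.
Tension yield (gross): A_g = 7.5625×0.3125 = 2.3633 in². φR_n = 0.90 × 36 × 2.3633 = 76.6 kips.
Governing: min(313.1, 151.9, 76.6) = 76.6 kips → gross-section yield.

76.6 kips (gross-section yield governs)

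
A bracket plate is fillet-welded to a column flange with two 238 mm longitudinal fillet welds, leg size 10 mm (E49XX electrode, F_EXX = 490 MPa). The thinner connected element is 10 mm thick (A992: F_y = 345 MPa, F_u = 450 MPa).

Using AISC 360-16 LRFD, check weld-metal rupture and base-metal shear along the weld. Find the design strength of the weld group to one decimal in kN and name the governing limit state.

Weld metal: throat = 0.707×10 = 7.07 mm, L = 2×238 = 476 mm. φR_n = 0.75 × 0.6 × 490 × 7.07 × 476 = 742.1 kN.
Base metal shear (10 mm plate): yield φR_n = 1.0×0.6×345×10×476 = 985.3 kN; rupture φR_n = 0.75×0.6×450×10×476 = 963.9 kN; take 963.9 kN (rupture).
Governing: min(742.1, 963.9) = 742.1 kN → weld metal.

742.1 kN (weld metal governs)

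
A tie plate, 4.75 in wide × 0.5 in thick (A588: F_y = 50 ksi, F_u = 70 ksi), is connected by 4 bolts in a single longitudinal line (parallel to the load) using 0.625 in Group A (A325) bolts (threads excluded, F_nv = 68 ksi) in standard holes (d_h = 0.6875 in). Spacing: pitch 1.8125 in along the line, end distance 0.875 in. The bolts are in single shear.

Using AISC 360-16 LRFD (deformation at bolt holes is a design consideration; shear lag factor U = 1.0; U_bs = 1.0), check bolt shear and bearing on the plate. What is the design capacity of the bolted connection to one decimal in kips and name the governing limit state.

Bolt shear: A_b = π(0.625)²/4 = 0.3068 in². φR_n = 0.75 × 68 × 0.3068 × 4 × 1 = 62.6 kips.
Bearing (0.5 in plate, F_u = 70 ksi): end bolts L_c = 0.875 − 0.6875/2 = 0.53125, R_n = min(1.2×0.53125×0.5×70, 2.4×0.625×0.5×70) = 22.313 kips/bolt; interior L_c = 1.8125 − 0.6875 = 1.125, R_n = 47.25 kips/bolt. φR_n = 0.75 × (1×22.313 + 3×47.25) = 123.0 kips.
Governing: min(62.6, 123.0) = 62.6 kips → bolt shear.

62.6 kips (bolt shear governs)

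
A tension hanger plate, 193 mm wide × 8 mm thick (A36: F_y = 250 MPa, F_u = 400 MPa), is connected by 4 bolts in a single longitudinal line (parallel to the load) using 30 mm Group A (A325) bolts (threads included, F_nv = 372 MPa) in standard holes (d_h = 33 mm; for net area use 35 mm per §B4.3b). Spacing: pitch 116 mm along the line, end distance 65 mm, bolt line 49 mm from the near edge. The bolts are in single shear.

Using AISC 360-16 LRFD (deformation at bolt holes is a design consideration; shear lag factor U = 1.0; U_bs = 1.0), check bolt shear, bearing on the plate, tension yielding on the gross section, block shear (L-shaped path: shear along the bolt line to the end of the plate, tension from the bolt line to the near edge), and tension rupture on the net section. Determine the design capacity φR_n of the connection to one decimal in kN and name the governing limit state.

Bolt shear: A_b = π(30)²/4 = 706.86 mm². φR_n = 0.75 × 372 × 706.86 × 4 × 1 = 788.9 kN.
Bearing (8 mm plate, F_u = 400 MPa): end bolts L_c = 65 − 33/2 = 48.5, R_n = min(1.2×48.5×8×400, 2.4×30×8×400) = 186.24 kN/bolt; interior L_c = 116 − 33 = 83, R_n = 230.4 kN/bolt. φR_n = 0.75 × (1×186.24 + 3×230.4) = 658.1 kN.
Tension yield (gross): A_g = 193×8 = 1544 mm². φR_n = 0.90 × 250 × 1544 = 347.4 kN.
Block shear: shear path 1×[65+3×116] = 1×413 mm, A_gv = 3304, A_nv = 1×(413 − 3.5×35)×8 = 2324 mm²; tension to near edge: (49 − 0.5×35)×8 = 252 mm². R_n = min(0.6×400×2324, 0.6×250×3304) + 1.0×400×252 = min(557.76, 495.6) + 100.8 = 596.4 kN. φR_n = 0.75 × 596.4 = 447.3 kN.
Tension rupture (net): A_n = (193 − 1×35)×8 = 1264 mm² (U = 1.0, A_e = A_n). φR_n = 0.75 × 400 × 1264 = 379.2 kN.
Governing: min(788.9, 658.1, 347.4, 447.3, 379.2) = 347.4 kN → gross-section yield.

347.4 kN (gross-section yield governs)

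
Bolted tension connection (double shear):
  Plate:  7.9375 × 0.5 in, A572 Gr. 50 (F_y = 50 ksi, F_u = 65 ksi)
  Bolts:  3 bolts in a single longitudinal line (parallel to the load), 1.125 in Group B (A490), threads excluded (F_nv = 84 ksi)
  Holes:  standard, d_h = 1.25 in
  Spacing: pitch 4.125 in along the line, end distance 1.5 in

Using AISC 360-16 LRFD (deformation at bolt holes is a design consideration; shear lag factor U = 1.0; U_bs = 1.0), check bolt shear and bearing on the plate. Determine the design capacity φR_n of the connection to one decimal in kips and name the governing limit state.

157.2 kips (bearing governs)

Bolt shear: A_b = π(1.125)²/4 = 0.99402 in². φR_n = 0.75 × 84 × 0.99402 × 3 × 2 = 375.7 kips.
Bearing (0.5 in plate, F_u = 65 ksi): end bolts L_c = 1.5 − 1.25/2 = 0.875, R_n = min(1.2×0.875×0.5×65, 2.4×1.125×0.5×65) = 34.125 kips/bolt; interior L_c = 4.125 − 1.25 = 2.875, R_n = 87.75 kips/bolt. φR_n = 0.75 × (1×34.125 + 2×87.75) = 157.2 kips.
Governing: min(375.7, 157.2) = 157.2 kips → bearing.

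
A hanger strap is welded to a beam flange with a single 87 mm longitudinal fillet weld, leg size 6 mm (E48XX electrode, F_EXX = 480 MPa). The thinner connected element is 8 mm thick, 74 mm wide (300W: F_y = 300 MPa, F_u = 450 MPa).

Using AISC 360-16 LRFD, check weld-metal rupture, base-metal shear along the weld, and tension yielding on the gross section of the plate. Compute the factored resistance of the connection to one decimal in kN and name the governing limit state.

Weld metal: throat = 0.707×6 = 4.242 mm, L = 87 mm. φR_n = 0.75 × 0.6 × 480 × 4.242 × 87 = 79.7 kN.
Base metal shear (8 mm plate): yield φR_n = 1.0×0.6×300×8×87 = 125.3 kN; rupture φR_n = 0.75×0.6×450×8×87 = 140.9 kN; take 125.3 kN (yield).
Tension yield (gross): A_g = 74×8 = 592 mm². φR_n = 0.90 × 300 × 592 = 159.8 kN.
Governing: min(79.7, 125.3, 159.8) = 79.7 kN → weld metal.

79.7 kN (weld metal governs)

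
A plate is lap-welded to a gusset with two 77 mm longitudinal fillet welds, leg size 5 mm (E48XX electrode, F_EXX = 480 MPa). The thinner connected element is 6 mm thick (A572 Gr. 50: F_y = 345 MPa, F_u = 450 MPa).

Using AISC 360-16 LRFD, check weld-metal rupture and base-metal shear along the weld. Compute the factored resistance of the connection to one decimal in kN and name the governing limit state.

117.6 kN (weld metal governs)

Weld metal: throat = 0.707×5 = 3.535 mm, L = 2×77 = 154 mm. φR_n = 0.75 × 0.6 × 480 × 3.535 × 154 = 117.6 kN.
Base metal shear (6 mm plate): yield φR_n = 1.0×0.6×345×6×154 = 191.3 kN; rupture φR_n = 0.75×0.6×450×6×154 = 187.1 kN; take 187.1 kN (rupture).
Governing: min(117.6, 187.1) = 117.6 kN → weld metal.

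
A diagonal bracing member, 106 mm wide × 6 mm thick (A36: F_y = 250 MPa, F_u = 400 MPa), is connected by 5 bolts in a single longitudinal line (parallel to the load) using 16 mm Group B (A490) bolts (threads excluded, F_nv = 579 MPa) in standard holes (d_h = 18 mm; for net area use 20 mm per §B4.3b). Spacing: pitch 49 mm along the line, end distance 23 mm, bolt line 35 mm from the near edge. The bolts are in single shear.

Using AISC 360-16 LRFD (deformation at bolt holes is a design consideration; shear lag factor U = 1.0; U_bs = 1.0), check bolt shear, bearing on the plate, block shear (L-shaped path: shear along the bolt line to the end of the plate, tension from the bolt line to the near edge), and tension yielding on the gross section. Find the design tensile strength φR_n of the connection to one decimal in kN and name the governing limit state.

143.1 kN (gross-section yield governs)

Bolt shear: A_b = π(16)²/4 = 201.06 mm². φR_n = 0.75 × 579 × 201.06 × 5 × 1 = 436.6 kN.
Bearing (6 mm plate, F_u = 400 MPa): end bolts L_c = 23 − 18/2 = 14, R_n = min(1.2×14×6×400, 2.4×16×6×400) = 40.32 kN/bolt; interior L_c = 49 − 18 = 31, R_n = 89.28 kN/bolt. φR_n = 0.75 × (1×40.32 + 4×89.28) = 298.1 kN.
Block shear: shear path 1×[23+4×49] = 1×219 mm, A_gv = 1314, A_nv = 1×(219 − 4.5×20)×6 = 774 mm²; tension to near edge: (35 − 0.5×20)×6 = 150 mm². R_n = min(0.6×400×774, 0.6×250×1314) + 1.0×400×150 = min(185.76, 197.1) + 60 = 245.76 kN. φR_n = 0.75 × 245.76 = 184.3 kN.
Tension yield (gross): A_g = 106×6 = 636 mm². φR_n = 0.90 × 250 × 636 = 143.1 kN.
Governing: min(436.6, 298.1, 184.3, 143.1) = 143.1 kN → gross-section yield.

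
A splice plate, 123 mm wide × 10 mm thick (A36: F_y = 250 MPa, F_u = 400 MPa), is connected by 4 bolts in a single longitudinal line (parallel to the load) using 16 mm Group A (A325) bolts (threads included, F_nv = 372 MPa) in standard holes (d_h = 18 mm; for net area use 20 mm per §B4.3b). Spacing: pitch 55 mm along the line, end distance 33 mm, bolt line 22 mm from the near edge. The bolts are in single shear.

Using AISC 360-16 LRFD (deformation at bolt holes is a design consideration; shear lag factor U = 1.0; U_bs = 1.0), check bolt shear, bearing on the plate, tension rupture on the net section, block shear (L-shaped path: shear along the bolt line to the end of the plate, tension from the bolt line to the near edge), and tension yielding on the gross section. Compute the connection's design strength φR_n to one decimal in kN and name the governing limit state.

224.4 kN (bolt shear governs)

Bolt shear: A_b = π(16)²/4 = 201.06 mm². φR_n = 0.75 × 372 × 201.06 × 4 × 1 = 224.4 kN.
Bearing (10 mm plate, F_u = 400 MPa): end bolts L_c = 33 − 18/2 = 24, R_n = min(1.2×24×10×400, 2.4×16×10×400) = 115.2 kN/bolt; interior L_c = 55 − 18 = 37, R_n = 153.6 kN/bolt. φR_n = 0.75 × (1×115.2 + 3×153.6) = 432.0 kN.
Tension rupture (net): A_n = (123 − 1×20)×10 = 1030 mm² (U = 1.0, A_e = A_n). φR_n = 0.75 × 400 × 1030 = 309.0 kN.
Block shear: shear path 1×[33+3×55] = 1×198 mm, A_gv = 1980, A_nv = 1×(198 − 3.5×20)×10 = 1280 mm²; tension to near edge: (22 − 0.5×20)×10 = 120 mm². R_n = min(0.6×400×1280, 0.6×250×1980) + 1.0×400×120 = min(307.2, 297) + 48 = 345 kN. φR_n = 0.75 × 345 = 258.8 kN.
Tension yield (gross): A_g = 123×10 = 1230 mm². φR_n = 0.90 × 250 × 1230 = 276.8 kN.
Governing: min(224.4, 432.0, 309.0, 258.8, 276.8) = 224.4 kN → bolt shear.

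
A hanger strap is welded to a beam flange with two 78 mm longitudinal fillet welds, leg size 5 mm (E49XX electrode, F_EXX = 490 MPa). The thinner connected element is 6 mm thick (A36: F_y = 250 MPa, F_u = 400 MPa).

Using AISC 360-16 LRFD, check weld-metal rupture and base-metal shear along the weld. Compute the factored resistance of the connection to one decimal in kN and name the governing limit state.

Weld metal: throat = 0.707×5 = 3.535 mm, L = 2×78 = 156 mm. φR_n = 0.75 × 0.6 × 490 × 3.535 × 156 = 121.6 kN.
Base metal shear (6 mm plate): yield φR_n = 1.0×0.6×250×6×156 = 140.4 kN; rupture φR_n = 0.75×0.6×400×6×156 = 168.5 kN; take 140.4 kN (yield).
Governing: min(121.6, 140.4) = 121.6 kN → weld metal.

121.6 kN (weld metal governs)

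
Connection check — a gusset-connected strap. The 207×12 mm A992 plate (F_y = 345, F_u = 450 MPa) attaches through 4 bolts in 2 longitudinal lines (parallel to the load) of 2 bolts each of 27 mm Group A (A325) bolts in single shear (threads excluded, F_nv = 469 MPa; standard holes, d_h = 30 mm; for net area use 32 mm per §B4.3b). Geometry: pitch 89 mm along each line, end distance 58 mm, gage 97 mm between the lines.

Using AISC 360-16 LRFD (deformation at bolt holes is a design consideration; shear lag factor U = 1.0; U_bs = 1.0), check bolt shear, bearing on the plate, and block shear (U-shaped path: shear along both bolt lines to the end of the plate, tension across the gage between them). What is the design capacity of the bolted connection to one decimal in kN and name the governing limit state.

744.4 kN (block shear governs)

Bolt shear: A_b = π(27)²/4 = 572.56 mm². φR_n = 0.75 × 469 × 572.56 × 4 × 1 = 805.6 kN.
Bearing (12 mm plate, F_u = 450 MPa): end bolts L_c = 58 − 30/2 = 43, R_n = min(1.2×43×12×450, 2.4×27×12×450) = 278.64 kN/bolt; interior L_c = 89 − 30 = 59, R_n = 349.92 kN/bolt. φR_n = 0.75 × (2×278.64 + 2×349.92) = 942.8 kN.
Block shear: shear path 2×[58+1×89] = 2×147 mm, A_gv = 3528, A_nv = 2×(147 − 1.5×32)×12 = 2376 mm²; tension across gage: (97 − 1×32)×12 = 780 mm². R_n = min(0.6×450×2376, 0.6×345×3528) + 1.0×450×780 = min(641.52, 730.3) + 351 = 992.52 kN. φR_n = 0.75 × 992.52 = 744.4 kN.
Governing: min(805.6, 942.8, 744.4) = 744.4 kN → block shear.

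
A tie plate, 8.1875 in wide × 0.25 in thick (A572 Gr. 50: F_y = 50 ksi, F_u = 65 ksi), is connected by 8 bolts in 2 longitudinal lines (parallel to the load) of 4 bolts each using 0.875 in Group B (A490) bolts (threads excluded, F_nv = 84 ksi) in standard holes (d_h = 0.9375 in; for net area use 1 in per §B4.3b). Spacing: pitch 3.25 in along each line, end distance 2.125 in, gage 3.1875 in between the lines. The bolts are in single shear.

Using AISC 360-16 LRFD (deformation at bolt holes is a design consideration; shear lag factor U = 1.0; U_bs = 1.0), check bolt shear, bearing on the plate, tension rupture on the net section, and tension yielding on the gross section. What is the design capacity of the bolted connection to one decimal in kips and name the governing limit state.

Bolt shear: A_b = π(0.875)²/4 = 0.60132 in². φR_n = 0.75 × 84 × 0.60132 × 8 × 1 = 303.1 kips.
Bearing (0.25 in plate, F_u = 65 ksi): end bolts L_c = 2.125 − 0.9375/2 = 1.65625, R_n = min(1.2×1.65625×0.25×65, 2.4×0.875×0.25×65) = 32.297 kips/bolt; interior L_c = 3.25 − 0.9375 = 2.3125, R_n = 34.125 kips/bolt. φR_n = 0.75 × (2×32.297 + 6×34.125) = 202.0 kips.
Tension rupture (net): A_n = (8.1875 − 2×1)×0.25 = 1.5469 in² (U = 1.0, A_e = A_n). φR_n = 0.75 × 65 × 1.5469 = 75.4 kips.
Tension yield (gross): A_g = 8.1875×0.25 = 2.0469 in². φR_n = 0.90 × 50 × 2.0469 = 92.1 kips.
Governing: min(303.1, 202.0, 75.4, 92.1) = 75.4 kips → net-section rupture.

75.4 kips (net-section rupture governs)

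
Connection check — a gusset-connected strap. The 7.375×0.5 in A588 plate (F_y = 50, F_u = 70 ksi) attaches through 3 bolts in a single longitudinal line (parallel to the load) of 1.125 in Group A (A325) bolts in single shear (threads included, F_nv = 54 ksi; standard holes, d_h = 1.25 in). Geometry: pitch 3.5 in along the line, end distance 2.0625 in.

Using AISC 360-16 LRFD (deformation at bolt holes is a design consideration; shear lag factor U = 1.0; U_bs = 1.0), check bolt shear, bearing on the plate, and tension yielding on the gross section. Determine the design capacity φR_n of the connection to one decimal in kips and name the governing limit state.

Bolt shear: A_b = π(1.125)²/4 = 0.99402 in². φR_n = 0.75 × 54 × 0.99402 × 3 × 1 = 120.8 kips.
Bearing (0.5 in plate, F_u = 70 ksi): end bolts L_c = 2.0625 − 1.25/2 = 1.4375, R_n = min(1.2×1.4375×0.5×70, 2.4×1.125×0.5×70) = 60.375 kips/bolt; interior L_c = 3.5 − 1.25 = 2.25, R_n = 94.5 kips/bolt. φR_n = 0.75 × (1×60.375 + 2×94.5) = 187.0 kips.
Tension yield (gross): A_g = 7.375×0.5 = 3.6875 in². φR_n = 0.90 × 50 × 3.6875 = 165.9 kips.
Governing: min(120.8, 187.0, 165.9) = 120.8 kips → bolt shear.

120.8 kips (bolt shear governs)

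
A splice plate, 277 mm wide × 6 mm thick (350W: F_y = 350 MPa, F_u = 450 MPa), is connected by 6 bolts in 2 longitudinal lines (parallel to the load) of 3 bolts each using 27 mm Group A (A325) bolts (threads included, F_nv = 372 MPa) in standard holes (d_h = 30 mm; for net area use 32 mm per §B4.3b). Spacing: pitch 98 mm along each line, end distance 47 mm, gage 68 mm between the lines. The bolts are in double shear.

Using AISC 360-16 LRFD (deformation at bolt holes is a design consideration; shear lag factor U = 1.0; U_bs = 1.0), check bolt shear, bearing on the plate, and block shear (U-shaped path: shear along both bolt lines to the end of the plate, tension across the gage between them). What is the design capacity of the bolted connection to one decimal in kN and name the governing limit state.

Bolt shear: A_b = π(27)²/4 = 572.56 mm². φR_n = 0.75 × 372 × 572.56 × 6 × 2 = 1916.9 kN.
Bearing (6 mm plate, F_u = 450 MPa): end bolts L_c = 47 − 30/2 = 32, R_n = min(1.2×32×6×450, 2.4×27×6×450) = 103.68 kN/bolt; interior L_c = 98 − 30 = 68, R_n = 174.96 kN/bolt. φR_n = 0.75 × (2×103.68 + 4×174.96) = 680.4 kN.
Block shear: shear path 2×[47+2×98] = 2×243 mm, A_gv = 2916, A_nv = 2×(243 − 2.5×32)×6 = 1956 mm²; tension across gage: (68 − 1×32)×6 = 216 mm². R_n = min(0.6×450×1956, 0.6×350×2916) + 1.0×450×216 = min(528.12, 612.36) + 97.2 = 625.32 kN. φR_n = 0.75 × 625.32 = 469.0 kN.
Governing: min(1916.9, 680.4, 469.0) = 469.0 kN → block shear.

469.0 kN (block shear governs)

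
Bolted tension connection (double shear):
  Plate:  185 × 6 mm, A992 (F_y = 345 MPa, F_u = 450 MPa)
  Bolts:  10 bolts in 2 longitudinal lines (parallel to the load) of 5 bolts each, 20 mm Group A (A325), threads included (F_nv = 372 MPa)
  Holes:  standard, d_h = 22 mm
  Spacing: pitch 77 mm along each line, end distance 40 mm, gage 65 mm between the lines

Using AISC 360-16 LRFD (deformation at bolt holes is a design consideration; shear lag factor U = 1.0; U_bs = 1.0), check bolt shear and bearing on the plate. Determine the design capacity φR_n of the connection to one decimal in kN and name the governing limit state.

918.5 kN (bearing governs)

Bolt shear: A_b = π(20)²/4 = 314.16 mm². φR_n = 0.75 × 372 × 314.16 × 10 × 2 = 1753.0 kN.
Bearing (6 mm plate, F_u = 450 MPa): end bolts L_c = 40 − 22/2 = 29, R_n = min(1.2×29×6×450, 2.4×20×6×450) = 93.96 kN/bolt; interior L_c = 77 − 22 = 55, R_n = 129.6 kN/bolt. φR_n = 0.75 × (2×93.96 + 8×129.6) = 918.5 kN.
Governing: min(1753.0, 918.5) = 918.5 kN → bearing.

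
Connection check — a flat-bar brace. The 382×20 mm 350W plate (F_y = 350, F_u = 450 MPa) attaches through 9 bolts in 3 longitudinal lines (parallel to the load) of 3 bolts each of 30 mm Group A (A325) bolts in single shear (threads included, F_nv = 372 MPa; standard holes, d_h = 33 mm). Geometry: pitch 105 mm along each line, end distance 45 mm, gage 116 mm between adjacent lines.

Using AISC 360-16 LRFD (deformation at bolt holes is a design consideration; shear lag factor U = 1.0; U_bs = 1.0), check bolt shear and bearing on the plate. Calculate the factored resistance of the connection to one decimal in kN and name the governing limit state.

Bolt shear: A_b = π(30)²/4 = 706.86 mm². φR_n = 0.75 × 372 × 706.86 × 9 × 1 = 1774.9 kN.
Bearing (20 mm plate, F_u = 450 MPa): end bolts L_c = 45 − 33/2 = 28.5, R_n = min(1.2×28.5×20×450, 2.4×30×20×450) = 307.8 kN/bolt; interior L_c = 105 − 33 = 72, R_n = 648 kN/bolt. φR_n = 0.75 × (3×307.8 + 6×648) = 3608.6 kN.
Governing: min(1774.9, 3608.6) = 1774.9 kN → bolt shear.

1774.9 kN (bolt shear governs)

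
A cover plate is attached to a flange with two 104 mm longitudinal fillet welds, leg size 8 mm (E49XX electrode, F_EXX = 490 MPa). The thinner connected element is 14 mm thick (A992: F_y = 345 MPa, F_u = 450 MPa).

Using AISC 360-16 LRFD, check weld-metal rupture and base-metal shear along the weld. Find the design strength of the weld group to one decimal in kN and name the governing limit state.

259.4 kN (weld metal governs)

Weld metal: throat = 0.707×8 = 5.656 mm, L = 2×104 = 208 mm. φR_n = 0.75 × 0.6 × 490 × 5.656 × 208 = 259.4 kN.
Base metal shear (14 mm plate): yield φR_n = 1.0×0.6×345×14×208 = 602.8 kN; rupture φR_n = 0.75×0.6×450×14×208 = 589.7 kN; take 589.7 kN (rupture).
Governing: min(259.4, 589.7) = 259.4 kN → weld metal.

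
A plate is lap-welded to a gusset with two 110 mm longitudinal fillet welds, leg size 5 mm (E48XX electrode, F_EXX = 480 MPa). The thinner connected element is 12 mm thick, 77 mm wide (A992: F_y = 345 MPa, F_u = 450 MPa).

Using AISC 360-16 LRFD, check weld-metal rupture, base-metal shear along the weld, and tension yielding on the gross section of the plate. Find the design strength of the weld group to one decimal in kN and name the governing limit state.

Weld metal: throat = 0.707×5 = 3.535 mm, L = 2×110 = 220 mm. φR_n = 0.75 × 0.6 × 480 × 3.535 × 220 = 168.0 kN.
Base metal shear (12 mm plate): yield φR_n = 1.0×0.6×345×12×220 = 546.5 kN; rupture φR_n = 0.75×0.6×450×12×220 = 534.6 kN; take 534.6 kN (rupture).
Tension yield (gross): A_g = 77×12 = 924 mm². φR_n = 0.90 × 345 × 924 = 286.9 kN.
Governing: min(168.0, 534.6, 286.9) = 168.0 kN → weld metal.

168.0 kN (weld metal governs)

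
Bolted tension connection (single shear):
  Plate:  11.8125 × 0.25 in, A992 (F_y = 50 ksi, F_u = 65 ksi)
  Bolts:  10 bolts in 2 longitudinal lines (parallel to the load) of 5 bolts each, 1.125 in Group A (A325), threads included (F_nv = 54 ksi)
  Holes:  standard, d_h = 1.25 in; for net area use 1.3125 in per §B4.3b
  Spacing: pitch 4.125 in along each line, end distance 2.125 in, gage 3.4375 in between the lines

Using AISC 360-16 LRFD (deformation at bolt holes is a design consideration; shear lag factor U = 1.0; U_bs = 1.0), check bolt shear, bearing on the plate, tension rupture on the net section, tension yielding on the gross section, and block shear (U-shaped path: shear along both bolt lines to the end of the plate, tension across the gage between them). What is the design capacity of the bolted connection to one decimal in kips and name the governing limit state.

112.0 kips (net-section rupture governs)

Bolt shear: A_b = π(1.125)²/4 = 0.99402 in². φR_n = 0.75 × 54 × 0.99402 × 10 × 1 = 402.6 kips.
Bearing (0.25 in plate, F_u = 65 ksi): end bolts L_c = 2.125 − 1.25/2 = 1.5, R_n = min(1.2×1.5×0.25×65, 2.4×1.125×0.25×65) = 29.25 kips/bolt; interior L_c = 4.125 − 1.25 = 2.875, R_n = 43.875 kips/bolt. φR_n = 0.75 × (2×29.25 + 8×43.875) = 307.1 kips.
Tension rupture (net): A_n = (11.8125 − 2×1.3125)×0.25 = 2.2969 in² (U = 1.0, A_e = A_n). φR_n = 0.75 × 65 × 2.2969 = 112.0 kips.
Tension yield (gross): A_g = 11.8125×0.25 = 2.9531 in². φR_n = 0.90 × 50 × 2.9531 = 132.9 kips.
Block shear: shear path 2×[2.125+4×4.125] = 2×18.625 in, A_gv = 9.3125, A_nv = 2×(18.625 − 4.5×1.3125)×0.25 = 6.3594 in²; tension across gage: (3.4375 − 1×1.3125)×0.25 = 0.53125 in². R_n = min(0.6×65×6.3594, 0.6×50×9.3125) + 1.0×65×0.53125 = min(248.02, 279.38) + 34.531 = 282.55 kips. φR_n = 0.75 × 282.55 = 211.9 kips.
Governing: min(402.6, 307.1, 112.0, 132.9, 211.9) = 112.0 kips → net-section rupture.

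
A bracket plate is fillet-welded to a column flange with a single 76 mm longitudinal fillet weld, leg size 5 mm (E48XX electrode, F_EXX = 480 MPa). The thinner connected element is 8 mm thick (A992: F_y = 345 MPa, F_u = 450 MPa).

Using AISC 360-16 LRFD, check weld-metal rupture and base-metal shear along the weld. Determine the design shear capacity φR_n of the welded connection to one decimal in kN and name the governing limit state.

Weld metal: throat = 0.707×5 = 3.535 mm, L = 76 mm. φR_n = 0.75 × 0.6 × 480 × 3.535 × 76 = 58.0 kN.
Base metal shear (8 mm plate): yield φR_n = 1.0×0.6×345×8×76 = 125.9 kN; rupture φR_n = 0.75×0.6×450×8×76 = 123.1 kN; take 123.1 kN (rupture).
Governing: min(58.0, 123.1) = 58.0 kN → weld metal.

58.0 kN (weld metal governs)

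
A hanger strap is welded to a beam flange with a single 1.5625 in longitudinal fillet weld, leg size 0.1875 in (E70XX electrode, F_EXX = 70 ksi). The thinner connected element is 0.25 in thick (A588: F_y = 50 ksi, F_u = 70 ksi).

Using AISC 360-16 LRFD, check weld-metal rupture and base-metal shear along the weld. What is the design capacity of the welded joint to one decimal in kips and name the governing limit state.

Weld metal: throat = 0.707×0.1875 = 0.13256 in, L = 1.5625 in. φR_n = 0.75 × 0.6 × 70 × 0.13256 × 1.5625 = 6.5 kips.
Base metal shear (0.25 in plate): yield φR_n = 1.0×0.6×50×0.25×1.5625 = 11.7 kips; rupture φR_n = 0.75×0.6×70×0.25×1.5625 = 12.3 kips; take 11.7 kips (yield).
Governing: min(6.5, 11.7) = 6.5 kips → weld metal.

6.5 kips (weld metal governs)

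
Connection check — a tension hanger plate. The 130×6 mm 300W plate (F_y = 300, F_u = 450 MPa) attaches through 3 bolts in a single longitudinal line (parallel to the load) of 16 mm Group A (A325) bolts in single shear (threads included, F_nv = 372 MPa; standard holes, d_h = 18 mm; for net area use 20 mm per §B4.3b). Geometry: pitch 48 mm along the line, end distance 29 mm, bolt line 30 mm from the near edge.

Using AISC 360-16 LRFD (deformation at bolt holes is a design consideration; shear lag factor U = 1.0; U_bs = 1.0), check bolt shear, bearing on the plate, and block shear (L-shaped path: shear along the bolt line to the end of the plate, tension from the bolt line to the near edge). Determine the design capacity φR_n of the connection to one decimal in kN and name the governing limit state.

Bolt shear: A_b = π(16)²/4 = 201.06 mm². φR_n = 0.75 × 372 × 201.06 × 3 × 1 = 168.3 kN.
Bearing (6 mm plate, F_u = 450 MPa): end bolts L_c = 29 − 18/2 = 20, R_n = min(1.2×20×6×450, 2.4×16×6×450) = 64.8 kN/bolt; interior L_c = 48 − 18 = 30, R_n = 97.2 kN/bolt. φR_n = 0.75 × (1×64.8 + 2×97.2) = 194.4 kN.
Block shear: shear path 1×[29+2×48] = 1×125 mm, A_gv = 750, A_nv = 1×(125 − 2.5×20)×6 = 450 mm²; tension to near edge: (30 − 0.5×20)×6 = 120 mm². R_n = min(0.6×450×450, 0.6×300×750) + 1.0×450×120 = min(121.5, 135) + 54 = 175.5 kN. φR_n = 0.75 × 175.5 = 131.6 kN.
Governing: min(168.3, 194.4, 131.6) = 131.6 kN → block shear.

131.6 kN (block shear governs)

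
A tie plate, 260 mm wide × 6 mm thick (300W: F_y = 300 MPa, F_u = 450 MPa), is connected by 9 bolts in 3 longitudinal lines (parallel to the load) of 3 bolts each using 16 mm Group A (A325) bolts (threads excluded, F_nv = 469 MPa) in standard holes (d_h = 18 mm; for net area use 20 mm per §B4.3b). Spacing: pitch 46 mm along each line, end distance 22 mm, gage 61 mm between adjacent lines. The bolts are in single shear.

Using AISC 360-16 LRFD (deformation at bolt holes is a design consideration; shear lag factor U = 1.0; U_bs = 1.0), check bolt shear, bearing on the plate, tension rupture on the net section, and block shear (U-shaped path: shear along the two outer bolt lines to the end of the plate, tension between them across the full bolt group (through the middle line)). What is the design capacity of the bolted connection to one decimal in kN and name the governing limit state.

321.6 kN (block shear governs)

Bolt shear: A_b = π(16)²/4 = 201.06 mm². φR_n = 0.75 × 469 × 201.06 × 9 × 1 = 636.5 kN.
Bearing (6 mm plate, F_u = 450 MPa): end bolts L_c = 22 − 18/2 = 13, R_n = min(1.2×13×6×450, 2.4×16×6×450) = 42.12 kN/bolt; interior L_c = 46 − 18 = 28, R_n = 90.72 kN/bolt. φR_n = 0.75 × (3×42.12 + 6×90.72) = 503.0 kN.
Tension rupture (net): A_n = (260 − 3×20)×6 = 1200 mm² (U = 1.0, A_e = A_n). φR_n = 0.75 × 450 × 1200 = 405.0 kN.
Block shear: shear path 2×[22+2×46] = 2×114 mm, A_gv = 1368, A_nv = 2×(114 − 2.5×20)×6 = 768 mm²; tension across gage: (122 − 2×20)×6 = 492 mm². R_n = min(0.6×450×768, 0.6×300×1368) + 1.0×450×492 = min(207.36, 246.24) + 221.4 = 428.76 kN. φR_n = 0.75 × 428.76 = 321.6 kN.
Governing: min(636.5, 503.0, 405.0, 321.6) = 321.6 kN → block shear.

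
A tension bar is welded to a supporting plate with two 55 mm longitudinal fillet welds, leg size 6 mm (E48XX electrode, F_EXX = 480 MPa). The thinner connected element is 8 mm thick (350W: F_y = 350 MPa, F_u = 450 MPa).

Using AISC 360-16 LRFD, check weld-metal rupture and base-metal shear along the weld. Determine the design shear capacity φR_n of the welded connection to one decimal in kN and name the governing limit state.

100.8 kN (weld metal governs)

Weld metal: throat = 0.707×6 = 4.242 mm, L = 2×55 = 110 mm. φR_n = 0.75 × 0.6 × 480 × 4.242 × 110 = 100.8 kN.
Base metal shear (8 mm plate): yield φR_n = 1.0×0.6×350×8×110 = 184.8 kN; rupture φR_n = 0.75×0.6×450×8×110 = 178.2 kN; take 178.2 kN (rupture).
Governing: min(100.8, 178.2) = 100.8 kN → weld metal.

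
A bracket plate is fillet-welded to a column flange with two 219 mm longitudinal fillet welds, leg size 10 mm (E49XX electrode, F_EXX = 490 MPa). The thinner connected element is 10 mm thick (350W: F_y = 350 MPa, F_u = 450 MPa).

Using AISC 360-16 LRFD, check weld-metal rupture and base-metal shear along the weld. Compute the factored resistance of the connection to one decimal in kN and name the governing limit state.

Weld metal: throat = 0.707×10 = 7.07 mm, L = 2×219 = 438 mm. φR_n = 0.75 × 0.6 × 490 × 7.07 × 438 = 682.8 kN.
Base metal shear (10 mm plate): yield φR_n = 1.0×0.6×350×10×438 = 919.8 kN; rupture φR_n = 0.75×0.6×450×10×438 = 887.0 kN; take 887.0 kN (rupture).
Governing: min(682.8, 887.0) = 682.8 kN → weld metal.

682.8 kN (weld metal governs)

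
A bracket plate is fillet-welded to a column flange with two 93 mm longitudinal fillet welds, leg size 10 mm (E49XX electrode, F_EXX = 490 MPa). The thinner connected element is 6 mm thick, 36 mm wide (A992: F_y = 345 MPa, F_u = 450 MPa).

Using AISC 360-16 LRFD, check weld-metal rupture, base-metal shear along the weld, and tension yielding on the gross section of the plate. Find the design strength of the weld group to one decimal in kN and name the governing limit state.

67.1 kN (gross-section yield governs)

Weld metal: throat = 0.707×10 = 7.07 mm, L = 2×93 = 186 mm. φR_n = 0.75 × 0.6 × 490 × 7.07 × 186 = 290.0 kN.
Base metal shear (6 mm plate): yield φR_n = 1.0×0.6×345×6×186 = 231.0 kN; rupture φR_n = 0.75×0.6×450×6×186 = 226.0 kN; take 226.0 kN (rupture).
Tension yield (gross): A_g = 36×6 = 216 mm². φR_n = 0.90 × 345 × 216 = 67.1 kN.
Governing: min(290.0, 226.0, 67.1) = 67.1 kN → gross-section yield.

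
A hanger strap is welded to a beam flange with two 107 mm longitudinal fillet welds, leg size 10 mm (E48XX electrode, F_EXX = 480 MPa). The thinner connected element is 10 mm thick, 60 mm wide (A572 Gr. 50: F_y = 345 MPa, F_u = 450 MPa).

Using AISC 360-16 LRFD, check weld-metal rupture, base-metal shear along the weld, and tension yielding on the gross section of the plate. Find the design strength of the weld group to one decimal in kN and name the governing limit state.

186.3 kN (gross-section yield governs)

Weld metal: throat = 0.707×10 = 7.07 mm, L = 2×107 = 214 mm. φR_n = 0.75 × 0.6 × 480 × 7.07 × 214 = 326.8 kN.
Base metal shear (10 mm plate): yield φR_n = 1.0×0.6×345×10×214 = 443.0 kN; rupture φR_n = 0.75×0.6×450×10×214 = 433.4 kN; take 433.4 kN (rupture).
Tension yield (gross): A_g = 60×10 = 600 mm². φR_n = 0.90 × 345 × 600 = 186.3 kN.
Governing: min(326.8, 433.4, 186.3) = 186.3 kN → gross-section yield.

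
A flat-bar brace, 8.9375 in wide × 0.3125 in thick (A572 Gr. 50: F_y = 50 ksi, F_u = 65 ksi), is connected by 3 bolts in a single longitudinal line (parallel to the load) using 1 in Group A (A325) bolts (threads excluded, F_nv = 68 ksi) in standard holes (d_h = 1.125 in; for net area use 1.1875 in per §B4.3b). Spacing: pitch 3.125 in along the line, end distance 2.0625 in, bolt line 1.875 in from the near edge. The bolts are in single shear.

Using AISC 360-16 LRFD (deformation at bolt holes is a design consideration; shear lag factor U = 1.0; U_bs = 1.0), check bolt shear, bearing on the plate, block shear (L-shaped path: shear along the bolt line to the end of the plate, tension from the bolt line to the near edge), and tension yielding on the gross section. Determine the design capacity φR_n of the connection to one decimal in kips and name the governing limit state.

68.4 kips (block shear governs)

Bolt shear: A_b = π(1)²/4 = 0.7854 in². φR_n = 0.75 × 68 × 0.7854 × 3 × 1 = 120.2 kips.
Bearing (0.3125 in plate, F_u = 65 ksi): end bolts L_c = 2.0625 − 1.125/2 = 1.5, R_n = min(1.2×1.5×0.3125×65, 2.4×1×0.3125×65) = 36.563 kips/bolt; interior L_c = 3.125 − 1.125 = 2, R_n = 48.75 kips/bolt. φR_n = 0.75 × (1×36.563 + 2×48.75) = 100.5 kips.
Block shear: shear path 1×[2.0625+2×3.125] = 1×8.3125 in, A_gv = 2.5977, A_nv = 1×(8.3125 − 2.5×1.1875)×0.3125 = 1.6699 in²; tension to near edge: (1.875 − 0.5×1.1875)×0.3125 = 0.40039 in². R_n = min(0.6×65×1.6699, 0.6×50×2.5977) + 1.0×65×0.40039 = min(65.126, 77.931) + 26.025 = 91.151 kips. φR_n = 0.75 × 91.151 = 68.4 kips.
Tension yield (gross): A_g = 8.9375×0.3125 = 2.793 in². φR_n = 0.90 × 50 × 2.793 = 125.7 kips.
Governing: min(120.2, 100.5, 68.4, 125.7) = 68.4 kips → block shear.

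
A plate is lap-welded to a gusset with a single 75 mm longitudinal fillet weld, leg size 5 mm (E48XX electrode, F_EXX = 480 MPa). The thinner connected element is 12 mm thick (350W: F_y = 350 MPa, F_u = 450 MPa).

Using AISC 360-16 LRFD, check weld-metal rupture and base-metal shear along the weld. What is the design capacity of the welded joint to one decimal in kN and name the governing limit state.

57.3 kN (weld metal governs)

Weld metal: throat = 0.707×5 = 3.535 mm, L = 75 mm. φR_n = 0.75 × 0.6 × 480 × 3.535 × 75 = 57.3 kN.
Base metal shear (12 mm plate): yield φR_n = 1.0×0.6×350×12×75 = 189.0 kN; rupture φR_n = 0.75×0.6×450×12×75 = 182.3 kN; take 182.3 kN (rupture).
Governing: min(57.3, 182.3) = 57.3 kN → weld metal.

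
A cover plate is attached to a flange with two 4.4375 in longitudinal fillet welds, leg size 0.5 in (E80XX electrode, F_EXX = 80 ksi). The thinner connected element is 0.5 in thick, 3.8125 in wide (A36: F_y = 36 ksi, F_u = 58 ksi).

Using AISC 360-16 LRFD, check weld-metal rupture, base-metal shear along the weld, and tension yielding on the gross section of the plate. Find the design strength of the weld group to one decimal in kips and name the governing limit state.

Weld metal: throat = 0.707×0.5 = 0.3535 in, L = 2×4.4375 = 8.875 in. φR_n = 0.75 × 0.6 × 80 × 0.3535 × 8.875 = 112.9 kips.
Base metal shear (0.5 in plate): yield φR_n = 1.0×0.6×36×0.5×8.875 = 95.9 kips; rupture φR_n = 0.75×0.6×58×0.5×8.875 = 115.8 kips; take 95.9 kips (yield).
Tension yield (gross): A_g = 3.8125×0.5 = 1.9063 in². φR_n = 0.90 × 36 × 1.9063 = 61.8 kips.
Governing: min(112.9, 95.9, 61.8) = 61.8 kips → gross-section yield.

61.8 kips (gross-section yield governs)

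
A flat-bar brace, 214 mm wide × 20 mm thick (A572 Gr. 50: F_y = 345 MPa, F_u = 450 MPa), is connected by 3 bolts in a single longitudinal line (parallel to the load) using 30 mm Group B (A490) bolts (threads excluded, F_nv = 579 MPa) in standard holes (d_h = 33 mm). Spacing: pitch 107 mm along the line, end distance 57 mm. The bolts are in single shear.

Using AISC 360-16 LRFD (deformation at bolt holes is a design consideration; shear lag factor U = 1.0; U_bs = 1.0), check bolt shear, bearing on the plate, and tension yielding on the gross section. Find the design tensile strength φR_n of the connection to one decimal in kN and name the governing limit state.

Bolt shear: A_b = π(30)²/4 = 706.86 mm². φR_n = 0.75 × 579 × 706.86 × 3 × 1 = 920.9 kN.
Bearing (20 mm plate, F_u = 450 MPa): end bolts L_c = 57 − 33/2 = 40.5, R_n = min(1.2×40.5×20×450, 2.4×30×20×450) = 437.4 kN/bolt; interior L_c = 107 − 33 = 74, R_n = 648 kN/bolt. φR_n = 0.75 × (1×437.4 + 2×648) = 1300.1 kN.
Tension yield (gross): A_g = 214×20 = 4280 mm². φR_n = 0.90 × 345 × 4280 = 1328.9 kN.
Governing: min(920.9, 1300.1, 1328.9) = 920.9 kN → bolt shear.

920.9 kN (bolt shear governs)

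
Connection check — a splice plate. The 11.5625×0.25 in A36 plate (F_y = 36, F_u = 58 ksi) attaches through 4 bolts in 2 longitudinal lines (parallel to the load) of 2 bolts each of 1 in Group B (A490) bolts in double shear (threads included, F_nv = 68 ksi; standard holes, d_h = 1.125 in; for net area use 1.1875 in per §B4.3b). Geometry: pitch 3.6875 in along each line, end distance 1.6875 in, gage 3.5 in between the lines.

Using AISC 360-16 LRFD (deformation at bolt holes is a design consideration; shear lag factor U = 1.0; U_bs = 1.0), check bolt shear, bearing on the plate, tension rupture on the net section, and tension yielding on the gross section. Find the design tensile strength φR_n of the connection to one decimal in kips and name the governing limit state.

81.6 kips (bearing governs)

Bolt shear: A_b = π(1)²/4 = 0.7854 in². φR_n = 0.75 × 68 × 0.7854 × 4 × 2 = 320.4 kips.
Bearing (0.25 in plate, F_u = 58 ksi): end bolts L_c = 1.6875 − 1.125/2 = 1.125, R_n = min(1.2×1.125×0.25×58, 2.4×1×0.25×58) = 19.575 kips/bolt; interior L_c = 3.6875 − 1.125 = 2.5625, R_n = 34.8 kips/bolt. φR_n = 0.75 × (2×19.575 + 2×34.8) = 81.6 kips.
Tension rupture (net): A_n = (11.5625 − 2×1.1875)×0.25 = 2.2969 in² (U = 1.0, A_e = A_n). φR_n = 0.75 × 58 × 2.2969 = 99.9 kips.
Tension yield (gross): A_g = 11.5625×0.25 = 2.8906 in². φR_n = 0.90 × 36 × 2.8906 = 93.7 kips.
Governing: min(320.4, 81.6, 99.9, 93.7) = 81.6 kips → bearing.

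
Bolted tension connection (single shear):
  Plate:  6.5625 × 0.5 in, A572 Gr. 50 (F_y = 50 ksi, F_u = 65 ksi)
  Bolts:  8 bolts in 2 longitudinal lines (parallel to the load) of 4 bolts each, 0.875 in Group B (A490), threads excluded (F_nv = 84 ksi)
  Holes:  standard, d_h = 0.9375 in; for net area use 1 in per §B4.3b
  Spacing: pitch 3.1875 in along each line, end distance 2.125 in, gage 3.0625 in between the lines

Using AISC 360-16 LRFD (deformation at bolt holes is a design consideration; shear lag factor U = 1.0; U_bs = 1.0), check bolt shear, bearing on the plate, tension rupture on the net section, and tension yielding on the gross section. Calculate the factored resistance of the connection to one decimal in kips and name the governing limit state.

Bolt shear: A_b = π(0.875)²/4 = 0.60132 in². φR_n = 0.75 × 84 × 0.60132 × 8 × 1 = 303.1 kips.
Bearing (0.5 in plate, F_u = 65 ksi): end bolts L_c = 2.125 − 0.9375/2 = 1.65625, R_n = min(1.2×1.65625×0.5×65, 2.4×0.875×0.5×65) = 64.594 kips/bolt; interior L_c = 3.1875 − 0.9375 = 2.25, R_n = 68.25 kips/bolt. φR_n = 0.75 × (2×64.594 + 6×68.25) = 404.0 kips.
Tension rupture (net): A_n = (6.5625 − 2×1)×0.5 = 2.2813 in² (U = 1.0, A_e = A_n). φR_n = 0.75 × 65 × 2.2813 = 111.2 kips.
Tension yield (gross): A_g = 6.5625×0.5 = 3.2813 in². φR_n = 0.90 × 50 × 3.2813 = 147.7 kips.
Governing: min(303.1, 404.0, 111.2, 147.7) = 111.2 kips → net-section rupture.

111.2 kips (net-section rupture governs)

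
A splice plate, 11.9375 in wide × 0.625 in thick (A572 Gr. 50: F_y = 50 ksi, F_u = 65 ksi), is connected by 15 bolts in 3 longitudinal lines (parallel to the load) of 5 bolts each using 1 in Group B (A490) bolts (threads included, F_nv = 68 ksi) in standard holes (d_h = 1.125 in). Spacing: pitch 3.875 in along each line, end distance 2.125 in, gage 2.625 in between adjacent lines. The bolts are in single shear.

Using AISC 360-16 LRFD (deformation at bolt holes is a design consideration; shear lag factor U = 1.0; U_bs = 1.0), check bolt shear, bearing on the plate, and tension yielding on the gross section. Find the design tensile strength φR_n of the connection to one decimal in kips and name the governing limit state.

Bolt shear: A_b = π(1)²/4 = 0.7854 in². φR_n = 0.75 × 68 × 0.7854 × 15 × 1 = 600.8 kips.
Bearing (0.625 in plate, F_u = 65 ksi): end bolts L_c = 2.125 − 1.125/2 = 1.5625, R_n = min(1.2×1.5625×0.625×65, 2.4×1×0.625×65) = 76.172 kips/bolt; interior L_c = 3.875 − 1.125 = 2.75, R_n = 97.5 kips/bolt. φR_n = 0.75 × (3×76.172 + 12×97.5) = 1048.9 kips.
Tension yield (gross): A_g = 11.9375×0.625 = 7.4609 in². φR_n = 0.90 × 50 × 7.4609 = 335.7 kips.
Governing: min(600.8, 1048.9, 335.7) = 335.7 kips → gross-section yield.

335.7 kips (gross-section yield governs)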